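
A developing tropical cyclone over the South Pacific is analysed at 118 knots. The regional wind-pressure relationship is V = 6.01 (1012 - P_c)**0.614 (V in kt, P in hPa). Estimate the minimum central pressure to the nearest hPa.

ΔP = (V / 6.01)^(1/0.614) = (118/6.01)^1.629.
118/6.01 = 19.634; 19.634^1.629 ≈ 127.61 hPa.
P_c = 1012 − 127.61 = 884.39 ≈ 884 hPa.

884 hPa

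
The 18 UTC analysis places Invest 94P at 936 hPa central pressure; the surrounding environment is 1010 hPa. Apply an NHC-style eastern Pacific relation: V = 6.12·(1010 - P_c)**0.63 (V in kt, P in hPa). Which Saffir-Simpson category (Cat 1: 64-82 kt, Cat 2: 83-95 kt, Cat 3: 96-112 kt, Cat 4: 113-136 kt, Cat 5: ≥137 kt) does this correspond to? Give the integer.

ΔP = 1010 − 936 = 74 hPa.
V ≈ 6.12 × 74^0.63 = 6.12 × 15.05 ≈ 92 kt.
92 kt falls in the Category 2 band.

2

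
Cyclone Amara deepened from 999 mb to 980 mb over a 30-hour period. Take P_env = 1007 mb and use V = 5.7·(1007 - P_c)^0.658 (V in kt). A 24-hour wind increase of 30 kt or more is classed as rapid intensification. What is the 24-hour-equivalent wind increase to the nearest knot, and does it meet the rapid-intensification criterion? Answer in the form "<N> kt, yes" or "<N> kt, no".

V₁: ΔP = 8, V ≈ 5.7 × 8^0.658 ≈ 22.39 kt.
V₂: ΔP = 27, V ≈ 5.7 × 27^0.658 ≈ 49.86 kt.
ΔV over 30 h = 27.47 kt → 24 h equivalent = 27.47 × 24/30 ≈ 21.98 kt.
22 kt < 30 kt ⇒ not rapid intensification.

22 kt, no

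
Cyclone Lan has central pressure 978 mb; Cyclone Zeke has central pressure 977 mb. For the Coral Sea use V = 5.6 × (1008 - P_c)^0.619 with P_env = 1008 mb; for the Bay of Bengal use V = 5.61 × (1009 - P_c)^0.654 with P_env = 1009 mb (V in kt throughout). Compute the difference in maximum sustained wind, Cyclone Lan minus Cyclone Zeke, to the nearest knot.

Cyclone Lan: ΔP = 30; V ≈ 5.6 × 30^0.619 ≈ 45.98 kt.
Cyclone Zeke: ΔP = 32; V ≈ 5.61 × 32^0.654 ≈ 54.12 kt.
Difference ≈ 45.98 − 54.12 = -8.14 → -8 kt.

-8 kt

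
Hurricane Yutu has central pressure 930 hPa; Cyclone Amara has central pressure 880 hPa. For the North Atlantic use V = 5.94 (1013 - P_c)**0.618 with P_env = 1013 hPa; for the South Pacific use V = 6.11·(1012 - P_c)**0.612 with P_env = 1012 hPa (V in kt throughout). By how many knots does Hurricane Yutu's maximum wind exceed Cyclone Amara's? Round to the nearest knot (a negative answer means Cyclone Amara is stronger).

-30 kt

Hurricane Yutu: ΔP = 83; V ≈ 5.94 × 83^0.618 ≈ 91.15 kt.
Cyclone Amara: ΔP = 132; V ≈ 6.11 × 132^0.612 ≈ 121.29 kt.
Difference ≈ 91.15 − 121.29 = -30.14 → -30 kt.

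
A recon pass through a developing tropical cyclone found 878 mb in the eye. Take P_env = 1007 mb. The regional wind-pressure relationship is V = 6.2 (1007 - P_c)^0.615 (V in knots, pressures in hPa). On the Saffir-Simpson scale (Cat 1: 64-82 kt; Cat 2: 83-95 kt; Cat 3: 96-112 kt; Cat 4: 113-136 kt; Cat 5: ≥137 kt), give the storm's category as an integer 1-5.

ΔP = 1007 − 878 = 129 mb.
V ≈ 6.2 × 129^0.615 = 6.2 × 19.86 ≈ 123 kt.
123 kt falls in the Category 4 band.

4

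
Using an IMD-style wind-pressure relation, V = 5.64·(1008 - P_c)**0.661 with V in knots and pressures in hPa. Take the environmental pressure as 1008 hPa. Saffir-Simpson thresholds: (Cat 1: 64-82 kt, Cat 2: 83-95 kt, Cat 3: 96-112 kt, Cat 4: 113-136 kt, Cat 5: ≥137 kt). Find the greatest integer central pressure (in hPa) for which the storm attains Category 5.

883 hPa

Category 5 begins at V = 137 kt.
Required ΔP = (137/5.64)^(1/0.661) = 24.291^1.513 ≈ 124.73 hPa.
P_c ≤ 1008 − 124.73 = 883.27, so the highest integer P_c is 883 hPa.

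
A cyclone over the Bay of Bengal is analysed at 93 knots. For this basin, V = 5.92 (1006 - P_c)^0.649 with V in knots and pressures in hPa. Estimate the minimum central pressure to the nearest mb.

936 mb

ΔP = (V / 5.92)^(1/0.649) = (93/5.92)^1.541.
93/5.92 = 15.709; 15.709^1.541 ≈ 69.68 mb.
P_c = 1006 − 69.68 = 936.32 ≈ 936 mb.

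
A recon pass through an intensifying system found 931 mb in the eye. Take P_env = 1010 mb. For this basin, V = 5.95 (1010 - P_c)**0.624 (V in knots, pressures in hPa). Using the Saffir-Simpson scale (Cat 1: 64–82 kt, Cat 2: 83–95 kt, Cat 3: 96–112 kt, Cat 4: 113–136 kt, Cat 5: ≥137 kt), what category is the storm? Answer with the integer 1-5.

ΔP = 1010 − 931 = 79 mb.
V ≈ 5.95 × 79^0.624 = 5.95 × 15.28 ≈ 91 kt.
91 kt falls in the Category 2 band.

2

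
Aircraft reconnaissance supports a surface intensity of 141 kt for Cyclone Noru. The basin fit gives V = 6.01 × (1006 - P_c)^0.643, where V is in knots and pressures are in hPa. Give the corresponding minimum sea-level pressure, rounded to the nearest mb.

ΔP = (V / 6.01)^(1/0.643) = (141/6.01)^1.555.
141/6.01 = 23.461; 23.461^1.555 ≈ 135.26 mb.
P_c = 1006 − 135.26 = 870.74 ≈ 871 mb.

871 mb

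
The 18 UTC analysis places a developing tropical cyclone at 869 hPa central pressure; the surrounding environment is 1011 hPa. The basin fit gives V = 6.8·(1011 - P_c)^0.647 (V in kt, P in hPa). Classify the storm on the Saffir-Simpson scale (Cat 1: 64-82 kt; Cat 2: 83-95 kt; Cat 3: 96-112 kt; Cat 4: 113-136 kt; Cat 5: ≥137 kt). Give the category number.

ΔP = 1011 − 869 = 142 hPa.
V ≈ 6.8 × 142^0.647 = 6.8 × 24.69 ≈ 168 kt.
168 kt falls in the Category 5 band.

5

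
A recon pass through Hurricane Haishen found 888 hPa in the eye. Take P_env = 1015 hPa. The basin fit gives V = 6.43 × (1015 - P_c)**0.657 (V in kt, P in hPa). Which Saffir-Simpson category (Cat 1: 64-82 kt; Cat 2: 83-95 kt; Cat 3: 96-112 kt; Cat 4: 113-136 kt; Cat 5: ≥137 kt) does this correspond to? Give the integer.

5

ΔP = 1015 − 888 = 127 hPa.
V ≈ 6.43 × 127^0.657 = 6.43 × 24.11 ≈ 155 kt.
155 kt falls in the Category 5 band.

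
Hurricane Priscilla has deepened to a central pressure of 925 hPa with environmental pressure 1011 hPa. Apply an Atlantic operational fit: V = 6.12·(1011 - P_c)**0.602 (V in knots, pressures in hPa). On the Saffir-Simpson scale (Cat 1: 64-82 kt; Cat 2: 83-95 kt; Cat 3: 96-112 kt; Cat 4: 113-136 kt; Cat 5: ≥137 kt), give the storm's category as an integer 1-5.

ΔP = 1011 − 925 = 86 hPa.
V ≈ 6.12 × 86^0.602 = 6.12 × 14.61 ≈ 89 kt.
89 kt falls in the Category 2 band.

2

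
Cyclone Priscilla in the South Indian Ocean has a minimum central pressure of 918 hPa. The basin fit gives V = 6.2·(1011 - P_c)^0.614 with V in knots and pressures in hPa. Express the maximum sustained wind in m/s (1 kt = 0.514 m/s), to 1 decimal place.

ΔP = 1011 − 918 = 93 hPa.
V ≈ 6.2 × 93^0.614 = 6.2 × 16.168 ≈ 100.240 kt.
100.240 × 0.514 ≈ 51.52 m/s → 51.5 m/s.

51.5 m/s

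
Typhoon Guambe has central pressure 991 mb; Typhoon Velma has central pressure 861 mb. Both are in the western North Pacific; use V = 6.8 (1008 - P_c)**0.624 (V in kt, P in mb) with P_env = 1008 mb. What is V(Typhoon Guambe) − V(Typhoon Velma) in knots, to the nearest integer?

-113 kt

Typhoon Guambe: ΔP = 17; V ≈ 6.8 × 17^0.624 ≈ 39.84 kt.
Typhoon Velma: ΔP = 147; V ≈ 6.8 × 147^0.624 ≈ 153.08 kt.
Difference ≈ 39.84 − 153.08 = -113.24 → -113 kt.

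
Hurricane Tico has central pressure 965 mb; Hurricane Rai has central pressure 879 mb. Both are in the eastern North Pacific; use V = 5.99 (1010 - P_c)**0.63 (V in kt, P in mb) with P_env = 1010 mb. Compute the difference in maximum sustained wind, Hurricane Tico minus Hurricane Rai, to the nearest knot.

Hurricane Tico: ΔP = 45; V ≈ 5.99 × 45^0.63 ≈ 65.91 kt.
Hurricane Rai: ΔP = 131; V ≈ 5.99 × 131^0.63 ≈ 129.21 kt.
Difference ≈ 65.91 − 129.21 = -63.30 → -63 kt.

-63 kt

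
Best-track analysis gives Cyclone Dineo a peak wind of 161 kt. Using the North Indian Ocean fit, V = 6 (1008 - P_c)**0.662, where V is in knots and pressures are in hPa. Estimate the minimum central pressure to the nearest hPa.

ΔP = (V / 6)^(1/0.662) = (161/6)^1.511.
161/6 = 26.833; 26.833^1.511 ≈ 143.92 hPa.
P_c = 1008 − 143.92 = 864.08 ≈ 864 hPa.

864 hPa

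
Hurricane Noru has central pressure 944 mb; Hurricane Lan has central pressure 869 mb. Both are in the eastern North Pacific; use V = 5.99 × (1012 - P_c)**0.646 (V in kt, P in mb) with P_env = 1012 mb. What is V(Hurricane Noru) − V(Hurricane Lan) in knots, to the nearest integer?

Hurricane Noru: ΔP = 68; V ≈ 5.99 × 68^0.646 ≈ 91.46 kt.
Hurricane Lan: ΔP = 143; V ≈ 5.99 × 143^0.646 ≈ 147.83 kt.
Difference ≈ 91.46 − 147.83 = -56.37 → -56 kt.

-56 kt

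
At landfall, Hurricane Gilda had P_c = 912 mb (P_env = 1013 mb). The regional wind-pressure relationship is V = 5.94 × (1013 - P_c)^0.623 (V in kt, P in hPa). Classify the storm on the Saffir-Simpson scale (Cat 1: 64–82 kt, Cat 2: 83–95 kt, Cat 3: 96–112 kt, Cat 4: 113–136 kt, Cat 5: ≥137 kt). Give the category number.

3

ΔP = 1013 − 912 = 101 mb.
V ≈ 5.94 × 101^0.623 = 5.94 × 17.73 ≈ 105 kt.
105 kt falls in the Category 3 band.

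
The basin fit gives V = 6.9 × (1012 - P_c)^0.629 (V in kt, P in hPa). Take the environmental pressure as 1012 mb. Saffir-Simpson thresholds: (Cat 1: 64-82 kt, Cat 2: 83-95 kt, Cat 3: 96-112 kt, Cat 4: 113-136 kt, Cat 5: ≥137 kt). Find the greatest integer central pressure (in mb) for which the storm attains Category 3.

Category 3 begins at V = 96 kt.
Required ΔP = (96/6.9)^(1/0.629) = 13.913^1.590 ≈ 65.74 mb.
P_c ≤ 1012 − 65.74 = 946.26, so the highest integer P_c is 946 mb.

946 mb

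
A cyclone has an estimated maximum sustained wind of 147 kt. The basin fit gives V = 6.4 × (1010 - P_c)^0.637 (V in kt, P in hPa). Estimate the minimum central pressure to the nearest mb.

873 mb

ΔP = (V / 6.4)^(1/0.637) = (147/6.4)^1.570.
147/6.4 = 22.969; 22.969^1.570 ≈ 137.02 mb.
P_c = 1010 − 137.02 = 872.98 ≈ 873 mb.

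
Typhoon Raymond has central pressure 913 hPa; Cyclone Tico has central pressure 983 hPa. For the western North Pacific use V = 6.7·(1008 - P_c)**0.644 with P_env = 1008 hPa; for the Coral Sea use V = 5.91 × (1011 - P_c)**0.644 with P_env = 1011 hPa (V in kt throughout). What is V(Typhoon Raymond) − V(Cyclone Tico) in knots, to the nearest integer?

Typhoon Raymond: ΔP = 95; V ≈ 6.7 × 95^0.644 ≈ 125.81 kt.
Cyclone Tico: ΔP = 28; V ≈ 5.91 × 28^0.644 ≈ 50.53 kt.
Difference ≈ 125.81 − 50.53 = 75.28 → 75 kt.

75 kt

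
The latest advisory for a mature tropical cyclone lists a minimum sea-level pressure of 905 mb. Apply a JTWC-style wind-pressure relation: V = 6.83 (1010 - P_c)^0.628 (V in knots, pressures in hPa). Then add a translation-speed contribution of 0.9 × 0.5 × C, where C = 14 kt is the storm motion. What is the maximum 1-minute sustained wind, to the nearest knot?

ΔP = 1010 − 905 = 105 mb.
105^0.628 ≈ 18.591.
V ≈ 6.83 × 18.591 ≈ 127.0 kt.
Translation term: 0.9 × 0.5 × 14 = 6.3 kt.
Corrected V ≈ 133.3 kt → 133 kt.

133 kt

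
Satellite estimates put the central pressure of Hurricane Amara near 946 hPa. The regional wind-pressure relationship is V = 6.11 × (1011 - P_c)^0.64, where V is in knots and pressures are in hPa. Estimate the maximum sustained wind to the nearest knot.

ΔP = 1011 − 946 = 65 hPa.
65^0.64 ≈ 14.463.
V ≈ 6.11 × 14.463 ≈ 88.4 kt.

88 kt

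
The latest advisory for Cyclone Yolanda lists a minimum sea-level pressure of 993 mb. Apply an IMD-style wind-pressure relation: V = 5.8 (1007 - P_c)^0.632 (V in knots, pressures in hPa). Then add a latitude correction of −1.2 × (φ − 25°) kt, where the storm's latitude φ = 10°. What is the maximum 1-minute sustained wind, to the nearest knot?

ΔP = 1007 − 993 = 14 mb.
14^0.632 ≈ 5.301.
V ≈ 5.8 × 5.301 ≈ 30.7 kt.
Latitude correction: −1.2 × (10 − 25) = 18 kt.
Corrected V ≈ 48.7 kt → 49 kt.

49 kt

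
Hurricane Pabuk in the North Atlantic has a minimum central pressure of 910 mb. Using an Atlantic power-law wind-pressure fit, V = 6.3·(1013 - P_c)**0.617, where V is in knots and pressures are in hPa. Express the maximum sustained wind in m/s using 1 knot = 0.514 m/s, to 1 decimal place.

56.5 m/s

ΔP = 1013 − 910 = 103 mb.
V ≈ 6.3 × 103^0.617 = 6.3 × 17.455 ≈ 109.967 kt.
109.967 × 0.514 ≈ 56.52 m/s → 56.5 m/s.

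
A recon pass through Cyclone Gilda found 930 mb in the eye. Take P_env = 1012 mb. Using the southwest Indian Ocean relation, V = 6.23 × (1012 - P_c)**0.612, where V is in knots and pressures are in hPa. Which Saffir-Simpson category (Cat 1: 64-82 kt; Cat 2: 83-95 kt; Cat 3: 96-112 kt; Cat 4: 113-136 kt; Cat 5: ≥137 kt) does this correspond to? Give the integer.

ΔP = 1012 − 930 = 82 mb.
V ≈ 6.23 × 82^0.612 = 6.23 × 14.83 ≈ 92 kt.
92 kt falls in the Category 2 band.

2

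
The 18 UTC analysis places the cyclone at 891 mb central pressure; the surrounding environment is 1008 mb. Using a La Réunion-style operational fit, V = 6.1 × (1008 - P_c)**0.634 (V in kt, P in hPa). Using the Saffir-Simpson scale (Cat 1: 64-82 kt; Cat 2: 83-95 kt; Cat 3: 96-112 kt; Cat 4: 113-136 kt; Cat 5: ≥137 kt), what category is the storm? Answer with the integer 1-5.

4

ΔP = 1008 − 891 = 117 mb.
V ≈ 6.1 × 117^0.634 = 6.1 × 20.48 ≈ 125 kt.
125 kt falls in the Category 4 band.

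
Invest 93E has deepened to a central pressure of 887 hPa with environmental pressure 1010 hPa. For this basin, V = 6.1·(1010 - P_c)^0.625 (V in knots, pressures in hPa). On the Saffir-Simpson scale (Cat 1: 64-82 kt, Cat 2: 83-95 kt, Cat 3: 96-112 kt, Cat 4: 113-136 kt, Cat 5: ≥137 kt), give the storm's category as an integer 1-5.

4

ΔP = 1010 − 887 = 123 hPa.
V ≈ 6.1 × 123^0.625 = 6.1 × 20.24 ≈ 123 kt.
123 kt falls in the Category 4 band.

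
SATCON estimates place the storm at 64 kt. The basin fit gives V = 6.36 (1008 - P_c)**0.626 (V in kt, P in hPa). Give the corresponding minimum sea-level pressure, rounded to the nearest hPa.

ΔP = (V / 6.36)^(1/0.626) = (64/6.36)^1.597.
64/6.36 = 10.063; 10.063^1.597 ≈ 39.98 hPa.
P_c = 1008 − 39.98 = 968.02 ≈ 968 hPa.

968 hPa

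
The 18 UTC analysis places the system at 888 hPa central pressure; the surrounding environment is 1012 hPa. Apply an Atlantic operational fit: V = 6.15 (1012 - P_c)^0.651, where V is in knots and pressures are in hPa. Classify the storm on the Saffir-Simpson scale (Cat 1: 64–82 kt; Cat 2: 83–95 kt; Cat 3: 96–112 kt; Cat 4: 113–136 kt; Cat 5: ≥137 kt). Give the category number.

5

ΔP = 1012 − 888 = 124 hPa.
V ≈ 6.15 × 124^0.651 = 6.15 × 23.06 ≈ 142 kt.
142 kt falls in the Category 5 band.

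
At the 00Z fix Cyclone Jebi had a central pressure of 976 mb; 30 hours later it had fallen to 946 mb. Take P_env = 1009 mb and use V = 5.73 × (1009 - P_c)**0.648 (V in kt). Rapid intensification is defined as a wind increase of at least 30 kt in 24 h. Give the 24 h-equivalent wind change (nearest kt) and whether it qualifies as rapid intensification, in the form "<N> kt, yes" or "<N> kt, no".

23 kt, no

V₁: ΔP = 33, V ≈ 5.73 × 33^0.648 ≈ 55.23 kt.
V₂: ΔP = 63, V ≈ 5.73 × 63^0.648 ≈ 83.97 kt.
ΔV over 30 h = 28.74 kt → 24 h equivalent = 28.74 × 24/30 ≈ 22.99 kt.
23 kt < 30 kt ⇒ not rapid intensification.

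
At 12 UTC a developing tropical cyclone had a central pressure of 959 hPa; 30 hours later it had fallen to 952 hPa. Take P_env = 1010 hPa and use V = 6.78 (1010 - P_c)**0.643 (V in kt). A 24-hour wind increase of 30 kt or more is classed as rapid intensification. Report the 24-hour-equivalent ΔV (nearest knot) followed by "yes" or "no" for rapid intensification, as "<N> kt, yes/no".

V₁: ΔP = 51, V ≈ 6.78 × 51^0.643 ≈ 84.96 kt.
V₂: ΔP = 58, V ≈ 6.78 × 58^0.643 ≈ 92.28 kt.
ΔV over 30 h = 7.32 kt → 24 h equivalent = 7.32 × 24/30 ≈ 5.86 kt.
6 kt < 30 kt ⇒ not rapid intensification.

6 kt, no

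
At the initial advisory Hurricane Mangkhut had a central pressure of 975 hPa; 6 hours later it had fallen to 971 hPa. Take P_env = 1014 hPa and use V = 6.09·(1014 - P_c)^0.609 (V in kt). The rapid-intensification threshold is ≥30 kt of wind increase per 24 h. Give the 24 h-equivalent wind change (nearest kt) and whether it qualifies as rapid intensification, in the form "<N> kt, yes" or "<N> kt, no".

14 kt, no

V₁: ΔP = 39, V ≈ 6.09 × 39^0.609 ≈ 56.70 kt.
V₂: ΔP = 43, V ≈ 6.09 × 43^0.609 ≈ 60.17 kt.
ΔV over 6 h = 3.47 kt → 24 h equivalent = 3.47 × 24/6 ≈ 13.88 kt.
14 kt < 30 kt ⇒ not rapid intensification.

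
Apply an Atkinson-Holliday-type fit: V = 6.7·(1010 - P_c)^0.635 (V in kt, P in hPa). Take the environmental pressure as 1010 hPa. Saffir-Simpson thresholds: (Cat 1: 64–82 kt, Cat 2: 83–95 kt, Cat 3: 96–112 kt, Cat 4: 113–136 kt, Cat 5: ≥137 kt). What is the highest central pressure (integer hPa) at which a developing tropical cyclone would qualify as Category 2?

Category 2 begins at V = 83 kt.
Required ΔP = (83/6.7)^(1/0.635) = 12.388^1.575 ≈ 52.63 hPa.
P_c ≤ 1010 − 52.63 = 957.37, so the highest integer P_c is 957 hPa.

957 hPa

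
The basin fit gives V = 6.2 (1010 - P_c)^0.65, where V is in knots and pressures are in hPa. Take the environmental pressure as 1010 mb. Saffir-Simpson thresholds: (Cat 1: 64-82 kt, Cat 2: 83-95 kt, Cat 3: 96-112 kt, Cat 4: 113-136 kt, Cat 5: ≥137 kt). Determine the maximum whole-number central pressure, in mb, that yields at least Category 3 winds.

Category 3 begins at V = 96 kt.
Required ΔP = (96/6.2)^(1/0.65) = 15.484^1.538 ≈ 67.70 mb.
P_c ≤ 1010 − 67.70 = 942.30, so the highest integer P_c is 942 mb.

942 mb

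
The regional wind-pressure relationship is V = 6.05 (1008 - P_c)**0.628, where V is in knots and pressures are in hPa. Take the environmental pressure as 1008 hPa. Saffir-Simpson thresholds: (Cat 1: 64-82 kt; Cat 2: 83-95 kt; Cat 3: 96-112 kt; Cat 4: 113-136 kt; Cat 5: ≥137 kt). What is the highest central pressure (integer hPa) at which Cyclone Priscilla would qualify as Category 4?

902 hPa

Category 4 begins at V = 113 kt.
Required ΔP = (113/6.05)^(1/0.628) = 18.678^1.592 ≈ 105.78 hPa.
P_c ≤ 1008 − 105.78 = 902.22, so the highest integer P_c is 902 hPa.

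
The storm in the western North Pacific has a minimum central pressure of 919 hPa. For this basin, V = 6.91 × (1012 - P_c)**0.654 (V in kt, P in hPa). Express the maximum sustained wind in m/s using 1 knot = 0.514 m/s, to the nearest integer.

69 m/s

ΔP = 1012 − 919 = 93 hPa.
V ≈ 6.91 × 93^0.654 = 6.91 × 19.382 ≈ 133.926 kt.
133.926 × 0.514 ≈ 68.84 m/s → 69 m/s.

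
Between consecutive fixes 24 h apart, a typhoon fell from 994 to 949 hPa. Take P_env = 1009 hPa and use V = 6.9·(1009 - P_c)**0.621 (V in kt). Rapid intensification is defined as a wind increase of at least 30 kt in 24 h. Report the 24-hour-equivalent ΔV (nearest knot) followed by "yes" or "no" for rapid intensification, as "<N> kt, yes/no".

V₁: ΔP = 15, V ≈ 6.9 × 15^0.621 ≈ 37.09 kt.
V₂: ΔP = 60, V ≈ 6.9 × 60^0.621 ≈ 87.72 kt.
ΔV over 24 h = 50.63 kt → 24 h equivalent = 50.63 × 24/24 ≈ 50.63 kt.
51 kt ≥ 30 kt ⇒ rapid intensification.

51 kt, yes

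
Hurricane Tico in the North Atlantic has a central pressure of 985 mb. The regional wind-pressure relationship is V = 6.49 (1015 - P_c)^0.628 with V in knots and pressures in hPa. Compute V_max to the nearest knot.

ΔP = 1015 − 985 = 30 mb.
30^0.628 ≈ 8.465.
V ≈ 6.49 × 8.465 ≈ 54.9 kt.

55 kt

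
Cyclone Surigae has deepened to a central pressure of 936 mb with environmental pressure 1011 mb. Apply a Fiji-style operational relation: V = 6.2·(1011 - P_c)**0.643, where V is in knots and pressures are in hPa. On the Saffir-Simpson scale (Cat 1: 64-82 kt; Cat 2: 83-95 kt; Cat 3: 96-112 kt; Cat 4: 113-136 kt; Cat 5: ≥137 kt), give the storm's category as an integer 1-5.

3

ΔP = 1011 − 936 = 75 mb.
V ≈ 6.2 × 75^0.643 = 6.2 × 16.06 ≈ 100 kt.
100 kt falls in the Category 3 band.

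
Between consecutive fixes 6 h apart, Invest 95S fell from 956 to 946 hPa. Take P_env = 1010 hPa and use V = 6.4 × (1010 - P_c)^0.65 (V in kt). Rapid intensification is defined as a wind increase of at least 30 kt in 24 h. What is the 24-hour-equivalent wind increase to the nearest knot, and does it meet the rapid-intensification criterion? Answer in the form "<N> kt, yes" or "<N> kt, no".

40 kt, yes

V₁: ΔP = 54, V ≈ 6.4 × 54^0.65 ≈ 85.55 kt.
V₂: ΔP = 64, V ≈ 6.4 × 64^0.65 ≈ 95.54 kt.
ΔV over 6 h = 9.99 kt → 24 h equivalent = 9.99 × 24/6 ≈ 39.96 kt.
40 kt ≥ 30 kt ⇒ rapid intensification.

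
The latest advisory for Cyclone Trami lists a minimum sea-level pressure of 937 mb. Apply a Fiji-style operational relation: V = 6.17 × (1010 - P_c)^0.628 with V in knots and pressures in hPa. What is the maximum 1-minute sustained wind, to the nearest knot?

ΔP = 1010 − 937 = 73 mb.
73^0.628 ≈ 14.797.
V ≈ 6.17 × 14.797 ≈ 91.3 kt.

91 kt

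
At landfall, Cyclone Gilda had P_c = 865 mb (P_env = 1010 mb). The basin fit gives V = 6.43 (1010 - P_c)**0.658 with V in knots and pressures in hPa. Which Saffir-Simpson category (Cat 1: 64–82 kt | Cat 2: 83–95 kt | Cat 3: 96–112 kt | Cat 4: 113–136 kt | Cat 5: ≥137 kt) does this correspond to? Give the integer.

5

ΔP = 1010 − 865 = 145 mb.
V ≈ 6.43 × 145^0.658 = 6.43 × 26.44 ≈ 170 kt.
170 kt falls in the Category 5 band.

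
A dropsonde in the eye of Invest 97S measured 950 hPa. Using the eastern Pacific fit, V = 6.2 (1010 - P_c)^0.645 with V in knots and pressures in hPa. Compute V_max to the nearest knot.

ΔP = 1010 − 950 = 60 hPa.
60^0.645 ≈ 14.025.
V ≈ 6.2 × 14.025 ≈ 87.0 kt.

87 kt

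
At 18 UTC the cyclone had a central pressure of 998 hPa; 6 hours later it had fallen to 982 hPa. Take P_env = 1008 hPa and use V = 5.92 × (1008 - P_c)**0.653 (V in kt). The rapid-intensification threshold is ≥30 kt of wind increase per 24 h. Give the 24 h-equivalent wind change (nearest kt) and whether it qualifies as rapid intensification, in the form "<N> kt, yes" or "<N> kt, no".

V₁: ΔP = 10, V ≈ 5.92 × 10^0.653 ≈ 26.63 kt.
V₂: ΔP = 26, V ≈ 5.92 × 26^0.653 ≈ 49.69 kt.
ΔV over 6 h = 23.06 kt → 24 h equivalent = 23.06 × 24/6 ≈ 92.24 kt.
92 kt ≥ 30 kt ⇒ rapid intensification.

92 kt, yes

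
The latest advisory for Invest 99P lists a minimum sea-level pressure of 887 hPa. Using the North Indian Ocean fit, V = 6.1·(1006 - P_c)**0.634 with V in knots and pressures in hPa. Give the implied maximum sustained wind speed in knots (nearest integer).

126 kt

ΔP = 1006 − 887 = 119 hPa.
119^0.634 ≈ 20.696.
V ≈ 6.1 × 20.696 ≈ 126.2 kt.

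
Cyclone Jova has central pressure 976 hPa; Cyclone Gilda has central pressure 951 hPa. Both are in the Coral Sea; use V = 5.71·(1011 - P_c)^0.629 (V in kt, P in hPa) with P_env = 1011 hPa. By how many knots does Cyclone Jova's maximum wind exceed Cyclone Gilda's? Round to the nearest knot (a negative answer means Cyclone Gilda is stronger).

-22 kt

Cyclone Jova: ΔP = 35; V ≈ 5.71 × 35^0.629 ≈ 53.44 kt.
Cyclone Gilda: ΔP = 60; V ≈ 5.71 × 60^0.629 ≈ 75.01 kt.
Difference ≈ 53.44 − 75.01 = -21.57 → -22 kt.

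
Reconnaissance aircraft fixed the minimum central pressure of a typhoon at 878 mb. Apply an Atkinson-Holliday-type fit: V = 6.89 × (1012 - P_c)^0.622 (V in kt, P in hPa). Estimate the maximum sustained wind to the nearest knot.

145 kt

ΔP = 1012 − 878 = 134 mb.
134^0.622 ≈ 21.041.
V ≈ 6.89 × 21.041 ≈ 145.0 kt.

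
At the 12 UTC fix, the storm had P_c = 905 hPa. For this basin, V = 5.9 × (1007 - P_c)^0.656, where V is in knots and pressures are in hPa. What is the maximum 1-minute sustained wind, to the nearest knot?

ΔP = 1007 − 905 = 102 hPa.
102^0.656 ≈ 20.780.
V ≈ 5.9 × 20.780 ≈ 122.6 kt.

123 kt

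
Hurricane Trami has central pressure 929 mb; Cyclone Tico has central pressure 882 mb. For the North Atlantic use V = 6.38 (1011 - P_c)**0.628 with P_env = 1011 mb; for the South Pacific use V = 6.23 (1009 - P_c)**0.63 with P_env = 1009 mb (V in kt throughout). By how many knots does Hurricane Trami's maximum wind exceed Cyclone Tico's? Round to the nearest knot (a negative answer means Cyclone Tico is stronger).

Hurricane Trami: ΔP = 82; V ≈ 6.38 × 82^0.628 ≈ 101.55 kt.
Cyclone Tico: ΔP = 127; V ≈ 6.23 × 127^0.63 ≈ 131.79 kt.
Difference ≈ 101.55 − 131.79 = -30.24 → -30 kt.

-30 kt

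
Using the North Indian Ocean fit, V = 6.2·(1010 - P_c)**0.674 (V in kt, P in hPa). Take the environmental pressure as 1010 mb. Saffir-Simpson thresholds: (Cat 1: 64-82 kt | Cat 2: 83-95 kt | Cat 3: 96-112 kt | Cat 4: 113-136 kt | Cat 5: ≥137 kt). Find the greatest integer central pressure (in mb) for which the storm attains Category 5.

911 mb

Category 5 begins at V = 137 kt.
Required ΔP = (137/6.2)^(1/0.674) = 22.097^1.484 ≈ 98.75 mb.
P_c ≤ 1010 − 98.75 = 911.25, so the highest integer P_c is 911 mb.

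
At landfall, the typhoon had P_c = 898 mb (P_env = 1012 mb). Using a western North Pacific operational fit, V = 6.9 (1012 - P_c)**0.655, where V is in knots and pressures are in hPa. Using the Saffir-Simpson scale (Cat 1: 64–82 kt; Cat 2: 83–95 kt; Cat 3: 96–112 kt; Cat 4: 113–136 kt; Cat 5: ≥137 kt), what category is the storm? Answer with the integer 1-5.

5

ΔP = 1012 − 898 = 114 mb.
V ≈ 6.9 × 114^0.655 = 6.9 × 22.25 ≈ 154 kt.
154 kt falls in the Category 5 band.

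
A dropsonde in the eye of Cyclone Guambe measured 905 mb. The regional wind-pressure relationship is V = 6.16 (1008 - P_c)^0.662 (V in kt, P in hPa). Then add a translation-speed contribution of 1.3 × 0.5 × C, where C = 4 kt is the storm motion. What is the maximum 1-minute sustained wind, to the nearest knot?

ΔP = 1008 − 905 = 103 mb.
103^0.662 ≈ 21.503.
V ≈ 6.16 × 21.503 ≈ 132.5 kt.
Translation term: 1.3 × 0.5 × 4 = 2.6 kt.
Corrected V ≈ 135.1 kt → 135 kt.

135 kt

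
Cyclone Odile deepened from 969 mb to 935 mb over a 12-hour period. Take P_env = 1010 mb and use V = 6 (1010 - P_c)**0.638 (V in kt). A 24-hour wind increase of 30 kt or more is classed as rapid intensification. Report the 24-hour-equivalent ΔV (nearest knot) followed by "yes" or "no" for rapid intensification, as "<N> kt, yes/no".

60 kt, yes

V₁: ΔP = 41, V ≈ 6 × 41^0.638 ≈ 64.14 kt.
V₂: ΔP = 75, V ≈ 6 × 75^0.638 ≈ 94.28 kt.
ΔV over 12 h = 30.14 kt → 24 h equivalent = 30.14 × 24/12 ≈ 60.28 kt.
60 kt ≥ 30 kt ⇒ rapid intensification.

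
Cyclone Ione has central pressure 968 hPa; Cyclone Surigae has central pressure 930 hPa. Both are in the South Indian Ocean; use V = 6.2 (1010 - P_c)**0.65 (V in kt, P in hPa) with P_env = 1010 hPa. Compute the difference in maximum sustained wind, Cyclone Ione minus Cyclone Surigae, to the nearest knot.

-37 kt

Cyclone Ione: ΔP = 42; V ≈ 6.2 × 42^0.65 ≈ 70.39 kt.
Cyclone Surigae: ΔP = 80; V ≈ 6.2 × 80^0.65 ≈ 107.00 kt.
Difference ≈ 70.39 − 107.00 = -36.61 → -37 kt.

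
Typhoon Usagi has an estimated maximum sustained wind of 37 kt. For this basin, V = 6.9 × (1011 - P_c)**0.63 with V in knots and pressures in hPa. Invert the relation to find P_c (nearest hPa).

997 hPa

ΔP = (V / 6.9)^(1/0.63) = (37/6.9)^1.587.
37/6.9 = 5.362; 5.362^1.587 ≈ 14.38 hPa.
P_c = 1011 − 14.38 = 996.62 ≈ 997 hPa.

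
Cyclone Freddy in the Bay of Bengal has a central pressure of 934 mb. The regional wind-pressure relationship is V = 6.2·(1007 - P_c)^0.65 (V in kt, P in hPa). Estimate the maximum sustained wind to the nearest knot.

ΔP = 1007 − 934 = 73 mb.
73^0.65 ≈ 16.261.
V ≈ 6.2 × 16.261 ≈ 100.8 kt.

101 kt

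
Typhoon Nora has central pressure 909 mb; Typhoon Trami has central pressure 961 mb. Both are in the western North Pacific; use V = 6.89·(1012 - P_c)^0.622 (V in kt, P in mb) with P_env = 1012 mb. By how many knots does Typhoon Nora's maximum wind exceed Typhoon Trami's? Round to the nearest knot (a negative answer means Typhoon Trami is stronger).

44 kt

Typhoon Nora: ΔP = 103; V ≈ 6.89 × 103^0.622 ≈ 123.08 kt.
Typhoon Trami: ΔP = 51; V ≈ 6.89 × 51^0.622 ≈ 79.49 kt.
Difference ≈ 123.08 − 79.49 = 43.59 → 44 kt.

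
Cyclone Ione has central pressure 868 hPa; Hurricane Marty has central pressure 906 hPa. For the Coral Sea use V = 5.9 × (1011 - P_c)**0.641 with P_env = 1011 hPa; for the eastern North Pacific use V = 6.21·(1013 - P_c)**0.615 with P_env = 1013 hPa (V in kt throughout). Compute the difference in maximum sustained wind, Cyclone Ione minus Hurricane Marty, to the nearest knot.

32 kt

Cyclone Ione: ΔP = 143; V ≈ 5.9 × 143^0.641 ≈ 142.04 kt.
Hurricane Marty: ΔP = 107; V ≈ 6.21 × 107^0.615 ≈ 109.94 kt.
Difference ≈ 142.04 − 109.94 = 32.10 → 32 kt.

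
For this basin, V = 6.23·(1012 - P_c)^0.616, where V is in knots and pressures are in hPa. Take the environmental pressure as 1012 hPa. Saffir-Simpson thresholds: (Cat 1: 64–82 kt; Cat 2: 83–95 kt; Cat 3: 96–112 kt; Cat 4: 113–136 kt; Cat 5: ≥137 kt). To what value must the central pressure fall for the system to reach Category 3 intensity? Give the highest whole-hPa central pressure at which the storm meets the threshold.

927 hPa

Category 3 begins at V = 96 kt.
Required ΔP = (96/6.23)^(1/0.616) = 15.409^1.623 ≈ 84.77 hPa.
P_c ≤ 1012 − 84.77 = 927.23, so the highest integer P_c is 927 hPa.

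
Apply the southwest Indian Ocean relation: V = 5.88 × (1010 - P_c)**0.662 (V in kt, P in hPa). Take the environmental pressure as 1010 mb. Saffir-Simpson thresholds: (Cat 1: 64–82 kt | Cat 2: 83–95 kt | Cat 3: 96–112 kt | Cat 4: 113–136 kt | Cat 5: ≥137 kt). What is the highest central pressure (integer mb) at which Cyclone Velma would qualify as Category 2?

Category 2 begins at V = 83 kt.
Required ΔP = (83/5.88)^(1/0.662) = 14.116^1.511 ≈ 54.54 mb.
P_c ≤ 1010 − 54.54 = 955.46, so the highest integer P_c is 955 mb.

955 mb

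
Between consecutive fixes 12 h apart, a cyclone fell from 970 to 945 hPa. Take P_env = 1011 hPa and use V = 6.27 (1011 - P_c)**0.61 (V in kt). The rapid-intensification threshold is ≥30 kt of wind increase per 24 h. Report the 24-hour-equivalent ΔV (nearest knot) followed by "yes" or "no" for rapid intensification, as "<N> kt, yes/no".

41 kt, yes

V₁: ΔP = 41, V ≈ 6.27 × 41^0.61 ≈ 60.40 kt.
V₂: ΔP = 66, V ≈ 6.27 × 66^0.61 ≈ 80.76 kt.
ΔV over 12 h = 20.36 kt → 24 h equivalent = 20.36 × 24/12 ≈ 40.72 kt.
41 kt ≥ 30 kt ⇒ rapid intensification.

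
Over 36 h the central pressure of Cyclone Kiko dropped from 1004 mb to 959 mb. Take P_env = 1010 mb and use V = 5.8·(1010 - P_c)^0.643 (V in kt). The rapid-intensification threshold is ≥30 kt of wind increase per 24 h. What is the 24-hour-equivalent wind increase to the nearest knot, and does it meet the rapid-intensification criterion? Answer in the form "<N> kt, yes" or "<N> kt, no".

36 kt, yes

V₁: ΔP = 6, V ≈ 5.8 × 6^0.643 ≈ 18.36 kt.
V₂: ΔP = 51, V ≈ 5.8 × 51^0.643 ≈ 72.68 kt.
ΔV over 36 h = 54.32 kt → 24 h equivalent = 54.32 × 24/36 ≈ 36.21 kt.
36 kt ≥ 30 kt ⇒ rapid intensification.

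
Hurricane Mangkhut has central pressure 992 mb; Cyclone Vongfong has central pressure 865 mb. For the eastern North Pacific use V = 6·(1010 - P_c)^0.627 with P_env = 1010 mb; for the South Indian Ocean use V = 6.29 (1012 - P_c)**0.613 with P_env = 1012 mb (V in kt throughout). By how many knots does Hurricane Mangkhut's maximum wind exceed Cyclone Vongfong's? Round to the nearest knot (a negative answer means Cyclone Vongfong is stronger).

-97 kt

Hurricane Mangkhut: ΔP = 18; V ≈ 6 × 18^0.627 ≈ 36.75 kt.
Cyclone Vongfong: ΔP = 147; V ≈ 6.29 × 147^0.613 ≈ 134.03 kt.
Difference ≈ 36.75 − 134.03 = -97.28 → -97 kt.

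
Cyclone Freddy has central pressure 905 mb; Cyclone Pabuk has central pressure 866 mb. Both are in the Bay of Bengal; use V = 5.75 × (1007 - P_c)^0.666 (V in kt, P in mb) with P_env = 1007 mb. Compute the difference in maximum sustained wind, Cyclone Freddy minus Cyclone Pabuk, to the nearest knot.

-30 kt

Cyclone Freddy: ΔP = 102; V ≈ 5.75 × 102^0.666 ≈ 125.14 kt.
Cyclone Pabuk: ΔP = 141; V ≈ 5.75 × 141^0.666 ≈ 155.26 kt.
Difference ≈ 125.14 − 155.26 = -30.12 → -30 kt.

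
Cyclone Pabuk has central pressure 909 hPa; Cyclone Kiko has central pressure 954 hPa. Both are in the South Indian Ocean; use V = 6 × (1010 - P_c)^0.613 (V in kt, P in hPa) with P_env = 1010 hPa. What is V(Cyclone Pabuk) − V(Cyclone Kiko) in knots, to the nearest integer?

31 kt

Cyclone Pabuk: ΔP = 101; V ≈ 6 × 101^0.613 ≈ 101.58 kt.
Cyclone Kiko: ΔP = 56; V ≈ 6 × 56^0.613 ≈ 70.76 kt.
Difference ≈ 101.58 − 70.76 = 30.82 → 31 kt.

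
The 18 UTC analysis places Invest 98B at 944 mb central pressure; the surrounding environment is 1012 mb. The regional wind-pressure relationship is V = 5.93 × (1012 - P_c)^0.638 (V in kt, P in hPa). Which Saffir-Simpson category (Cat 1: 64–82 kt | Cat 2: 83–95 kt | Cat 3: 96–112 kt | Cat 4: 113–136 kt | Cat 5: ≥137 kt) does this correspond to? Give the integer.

2

ΔP = 1012 − 944 = 68 mb.
V ≈ 5.93 × 68^0.638 = 5.93 × 14.76 ≈ 88 kt.
88 kt falls in the Category 2 band.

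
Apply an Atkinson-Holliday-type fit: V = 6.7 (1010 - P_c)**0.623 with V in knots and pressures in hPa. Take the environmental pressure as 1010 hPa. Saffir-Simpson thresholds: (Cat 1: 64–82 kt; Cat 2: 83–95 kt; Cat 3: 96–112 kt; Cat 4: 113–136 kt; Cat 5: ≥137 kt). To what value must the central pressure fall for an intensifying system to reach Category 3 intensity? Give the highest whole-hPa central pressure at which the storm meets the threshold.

Category 3 begins at V = 96 kt.
Required ΔP = (96/6.7)^(1/0.623) = 14.328^1.605 ≈ 71.76 hPa.
P_c ≤ 1010 − 71.76 = 938.24, so the highest integer P_c is 938 hPa.

938 hPa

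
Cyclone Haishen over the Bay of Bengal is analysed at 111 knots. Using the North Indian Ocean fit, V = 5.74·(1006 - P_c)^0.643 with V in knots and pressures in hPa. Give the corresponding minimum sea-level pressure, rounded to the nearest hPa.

ΔP = (V / 5.74)^(1/0.643) = (111/5.74)^1.555.
111/5.74 = 19.338; 19.338^1.555 ≈ 100.15 hPa.
P_c = 1006 − 100.15 = 905.85 ≈ 906 hPa.

906 hPa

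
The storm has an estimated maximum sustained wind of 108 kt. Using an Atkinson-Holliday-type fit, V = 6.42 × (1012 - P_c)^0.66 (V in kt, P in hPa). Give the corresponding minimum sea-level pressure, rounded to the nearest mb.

ΔP = (V / 6.42)^(1/0.66) = (108/6.42)^1.515.
108/6.42 = 16.822; 16.822^1.515 ≈ 72.01 mb.
P_c = 1012 − 72.01 = 939.99 ≈ 940 mb.

940 mb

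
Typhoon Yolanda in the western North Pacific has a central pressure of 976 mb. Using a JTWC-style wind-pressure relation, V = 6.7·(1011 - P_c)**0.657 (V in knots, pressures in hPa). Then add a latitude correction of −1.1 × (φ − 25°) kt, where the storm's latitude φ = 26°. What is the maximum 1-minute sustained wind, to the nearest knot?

68 kt

ΔP = 1011 − 976 = 35 mb.
35^0.657 ≈ 10.338.
V ≈ 6.7 × 10.338 ≈ 69.3 kt.
Latitude correction: −1.1 × (26 − 25) = -1.1 kt.
Corrected V ≈ 68.2 kt → 68 kt.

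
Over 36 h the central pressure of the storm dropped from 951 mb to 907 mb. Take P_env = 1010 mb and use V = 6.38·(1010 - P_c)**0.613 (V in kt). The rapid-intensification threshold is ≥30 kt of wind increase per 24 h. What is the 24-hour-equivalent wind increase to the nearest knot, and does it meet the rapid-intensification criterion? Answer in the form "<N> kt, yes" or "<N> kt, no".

21 kt, no

V₁: ΔP = 59, V ≈ 6.38 × 59^0.613 ≈ 77.69 kt.
V₂: ΔP = 103, V ≈ 6.38 × 103^0.613 ≈ 109.32 kt.
ΔV over 36 h = 31.63 kt → 24 h equivalent = 31.63 × 24/36 ≈ 21.09 kt.
21 kt < 30 kt ⇒ not rapid intensification.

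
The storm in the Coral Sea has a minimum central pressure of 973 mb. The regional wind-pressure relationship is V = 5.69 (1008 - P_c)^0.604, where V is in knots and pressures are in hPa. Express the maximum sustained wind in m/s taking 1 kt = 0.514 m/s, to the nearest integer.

25 m/s

ΔP = 1008 − 973 = 35 mb.
V ≈ 5.69 × 35^0.604 = 5.69 × 8.563 ≈ 48.722 kt.
48.722 × 0.514 ≈ 25.04 m/s → 25 m/s.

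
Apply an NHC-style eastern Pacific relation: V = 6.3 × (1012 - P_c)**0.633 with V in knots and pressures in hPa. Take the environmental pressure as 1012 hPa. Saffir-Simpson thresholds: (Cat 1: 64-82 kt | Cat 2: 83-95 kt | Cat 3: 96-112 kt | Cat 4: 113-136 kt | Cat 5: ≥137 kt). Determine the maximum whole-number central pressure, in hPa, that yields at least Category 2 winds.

953 hPa

Category 2 begins at V = 83 kt.
Required ΔP = (83/6.3)^(1/0.633) = 13.175^1.580 ≈ 58.74 hPa.
P_c ≤ 1012 − 58.74 = 953.26, so the highest integer P_c is 953 hPa.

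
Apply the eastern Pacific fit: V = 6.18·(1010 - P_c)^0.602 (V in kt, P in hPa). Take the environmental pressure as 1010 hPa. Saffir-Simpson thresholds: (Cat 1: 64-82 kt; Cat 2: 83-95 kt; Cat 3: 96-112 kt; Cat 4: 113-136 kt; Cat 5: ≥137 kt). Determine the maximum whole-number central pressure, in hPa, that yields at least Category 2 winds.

935 hPa

Category 2 begins at V = 83 kt.
Required ΔP = (83/6.18)^(1/0.602) = 13.430^1.661 ≈ 74.80 hPa.
P_c ≤ 1010 − 74.80 = 935.20, so the highest integer P_c is 935 hPa.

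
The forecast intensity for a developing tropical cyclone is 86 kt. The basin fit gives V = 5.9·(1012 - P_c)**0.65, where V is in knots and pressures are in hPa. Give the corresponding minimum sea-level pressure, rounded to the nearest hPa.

950 hPa

ΔP = (V / 5.9)^(1/0.65) = (86/5.9)^1.538.
86/5.9 = 14.576; 14.576^1.538 ≈ 61.69 hPa.
P_c = 1012 − 61.69 = 950.31 ≈ 950 hPa.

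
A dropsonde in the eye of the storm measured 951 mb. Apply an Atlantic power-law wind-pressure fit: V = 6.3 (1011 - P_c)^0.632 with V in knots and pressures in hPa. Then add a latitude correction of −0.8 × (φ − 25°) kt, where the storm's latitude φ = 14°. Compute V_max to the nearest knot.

93 kt

ΔP = 1011 − 951 = 60 mb.
60^0.632 ≈ 13.298.
V ≈ 6.3 × 13.298 ≈ 83.8 kt.
Latitude correction: −0.8 × (14 − 25) = 8.8 kt.
Corrected V ≈ 92.6 kt → 93 kt.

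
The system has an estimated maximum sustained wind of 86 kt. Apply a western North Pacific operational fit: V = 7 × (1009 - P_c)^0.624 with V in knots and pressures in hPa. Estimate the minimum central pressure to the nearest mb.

953 mb

ΔP = (V / 7)^(1/0.624) = (86/7)^1.603.
86/7 = 12.286; 12.286^1.603 ≈ 55.70 mb.
P_c = 1009 − 55.70 = 953.30 ≈ 953 mb.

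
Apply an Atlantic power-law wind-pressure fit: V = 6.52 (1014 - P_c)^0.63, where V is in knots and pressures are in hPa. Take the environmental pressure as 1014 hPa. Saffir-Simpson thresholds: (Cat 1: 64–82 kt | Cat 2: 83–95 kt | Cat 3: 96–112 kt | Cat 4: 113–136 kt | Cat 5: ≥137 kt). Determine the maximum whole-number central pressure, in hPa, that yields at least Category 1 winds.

Category 1 begins at V = 64 kt.
Required ΔP = (64/6.52)^(1/0.63) = 9.816^1.587 ≈ 37.54 hPa.
P_c ≤ 1014 − 37.54 = 976.46, so the highest integer P_c is 976 hPa.

976 hPa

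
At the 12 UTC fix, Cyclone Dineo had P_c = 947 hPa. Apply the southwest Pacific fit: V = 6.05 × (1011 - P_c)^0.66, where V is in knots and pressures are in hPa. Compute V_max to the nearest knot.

94 kt

ΔP = 1011 − 947 = 64 hPa.
64^0.66 ≈ 15.562.
V ≈ 6.05 × 15.562 ≈ 94.2 kt.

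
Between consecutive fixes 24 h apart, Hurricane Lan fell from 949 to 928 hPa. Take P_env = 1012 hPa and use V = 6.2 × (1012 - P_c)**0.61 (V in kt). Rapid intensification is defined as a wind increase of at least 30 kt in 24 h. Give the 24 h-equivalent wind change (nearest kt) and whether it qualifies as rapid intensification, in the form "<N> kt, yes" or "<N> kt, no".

15 kt, no

V₁: ΔP = 63, V ≈ 6.2 × 63^0.61 ≈ 77.62 kt.
V₂: ΔP = 84, V ≈ 6.2 × 84^0.61 ≈ 92.51 kt.
ΔV over 24 h = 14.89 kt → 24 h equivalent = 14.89 × 24/24 ≈ 14.89 kt.
15 kt < 30 kt ⇒ not rapid intensification.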